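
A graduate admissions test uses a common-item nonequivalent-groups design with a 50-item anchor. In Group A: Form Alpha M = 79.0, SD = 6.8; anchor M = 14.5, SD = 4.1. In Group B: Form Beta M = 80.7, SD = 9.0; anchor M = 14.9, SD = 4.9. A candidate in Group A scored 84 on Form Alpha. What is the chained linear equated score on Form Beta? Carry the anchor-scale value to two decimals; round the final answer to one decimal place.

85.5

Form Alpha → anchor (Group A): v = (4.1/6.8)(84 − 79.0) + 14.5 = 17.51
anchor → Form Beta (Group B): y = (9.0/4.9)(17.51 − 14.9) + 80.7 = 85.5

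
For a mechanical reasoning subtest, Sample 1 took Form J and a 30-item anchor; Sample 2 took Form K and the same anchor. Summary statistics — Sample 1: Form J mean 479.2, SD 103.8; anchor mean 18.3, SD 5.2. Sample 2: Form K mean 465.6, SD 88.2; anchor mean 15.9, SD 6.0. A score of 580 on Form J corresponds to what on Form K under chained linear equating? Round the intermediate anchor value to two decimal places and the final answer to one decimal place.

575.1

Form J → anchor (Sample 1): v = (5.2/103.8)(580 − 479.2) + 18.3 = 23.35
anchor → Form K (Sample 2): y = (88.2/6.0)(23.35 − 15.9) + 465.6 = 575.1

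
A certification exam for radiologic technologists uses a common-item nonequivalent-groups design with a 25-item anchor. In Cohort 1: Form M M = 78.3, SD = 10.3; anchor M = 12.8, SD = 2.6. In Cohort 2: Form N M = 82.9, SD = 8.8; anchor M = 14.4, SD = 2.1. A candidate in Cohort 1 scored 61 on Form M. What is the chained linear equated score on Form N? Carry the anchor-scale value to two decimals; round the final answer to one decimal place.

57.9

Form M → anchor (Cohort 1): v = (2.6/10.3)(61 − 78.3) + 12.8 = 8.43
anchor → Form N (Cohort 2): y = (8.8/2.1)(8.43 − 14.4) + 82.9 = 57.9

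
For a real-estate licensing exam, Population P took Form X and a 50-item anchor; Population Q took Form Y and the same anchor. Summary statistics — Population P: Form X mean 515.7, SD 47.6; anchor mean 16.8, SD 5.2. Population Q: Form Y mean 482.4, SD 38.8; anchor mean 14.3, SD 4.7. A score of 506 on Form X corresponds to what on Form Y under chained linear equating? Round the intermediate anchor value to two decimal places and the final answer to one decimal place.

Form X → anchor (Population P): v = (5.2/47.6)(506 − 515.7) + 16.8 = 15.74
anchor → Form Y (Population Q): y = (38.8/4.7)(15.74 − 14.3) + 482.4 = 494.3

494.3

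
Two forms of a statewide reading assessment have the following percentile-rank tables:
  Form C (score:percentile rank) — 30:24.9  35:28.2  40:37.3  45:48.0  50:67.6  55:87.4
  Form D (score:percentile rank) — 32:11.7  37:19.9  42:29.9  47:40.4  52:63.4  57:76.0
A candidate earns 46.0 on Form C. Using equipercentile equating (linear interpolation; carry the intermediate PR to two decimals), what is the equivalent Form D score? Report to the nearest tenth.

49.5

PR of 46.0 on Form C: 48.0 + (46.0 − 45)/(50 − 45) × (67.6 − 48.0) = 51.92
On Form D, PR 51.92 falls between score 47 (PR 40.4) and 52 (PR 63.4).
Interpolate: 47 + (51.92 − 40.4)/(63.4 − 40.4) × (52 − 47) = 49.5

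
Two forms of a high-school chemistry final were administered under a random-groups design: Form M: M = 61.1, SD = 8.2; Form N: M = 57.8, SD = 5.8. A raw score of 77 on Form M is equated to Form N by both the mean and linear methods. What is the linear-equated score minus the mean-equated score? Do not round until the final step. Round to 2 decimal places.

Mean-equated: 77 + (57.8 − 61.1) = 73.70
Linear-equated: (5.8/8.2)(77 − 61.1) + 57.8 = 69.046
Difference = 69.046 − 73.70 = -4.65

-4.65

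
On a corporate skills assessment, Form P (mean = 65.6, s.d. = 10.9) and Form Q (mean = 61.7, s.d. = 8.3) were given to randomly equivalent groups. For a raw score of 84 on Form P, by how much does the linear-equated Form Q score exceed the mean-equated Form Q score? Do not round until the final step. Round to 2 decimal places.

Mean-equated: 84 + (61.7 − 65.6) = 80.10
Linear-equated: (8.3/10.9)(84 − 65.6) + 61.7 = 75.711
Difference = 75.711 − 80.10 = -4.39

-4.39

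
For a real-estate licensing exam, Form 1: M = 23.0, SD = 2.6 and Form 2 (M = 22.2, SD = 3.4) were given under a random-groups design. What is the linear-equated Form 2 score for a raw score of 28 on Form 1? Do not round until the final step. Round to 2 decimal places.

Linear equating: y = (SD_Y/SD_X)(x − M_X) + M_Y
y = (3.4/2.6)(28 − 23.0) + 22.2
y = 1.307692 × 5.0 + 22.2 = 6.5385 + 22.2 = 28.74

28.74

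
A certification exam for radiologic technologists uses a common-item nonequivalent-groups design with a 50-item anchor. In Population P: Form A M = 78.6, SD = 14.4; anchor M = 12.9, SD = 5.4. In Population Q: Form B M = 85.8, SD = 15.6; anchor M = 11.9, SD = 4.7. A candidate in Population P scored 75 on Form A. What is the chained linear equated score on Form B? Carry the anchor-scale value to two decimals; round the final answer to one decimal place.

Form A → anchor (Population P): v = (5.4/14.4)(75 − 78.6) + 12.9 = 11.55
anchor → Form B (Population Q): y = (15.6/4.7)(11.55 − 11.9) + 85.8 = 84.6

84.6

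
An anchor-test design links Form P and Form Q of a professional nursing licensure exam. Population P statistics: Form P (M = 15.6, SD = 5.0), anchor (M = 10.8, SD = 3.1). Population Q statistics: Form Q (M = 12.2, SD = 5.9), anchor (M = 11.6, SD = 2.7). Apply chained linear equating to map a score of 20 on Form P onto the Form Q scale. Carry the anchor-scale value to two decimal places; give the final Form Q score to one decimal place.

Form P → anchor (Population P): v = (3.1/5.0)(20 − 15.6) + 10.8 = 13.53
anchor → Form Q (Population Q): y = (5.9/2.7)(13.53 − 11.6) + 12.2 = 16.4

16.4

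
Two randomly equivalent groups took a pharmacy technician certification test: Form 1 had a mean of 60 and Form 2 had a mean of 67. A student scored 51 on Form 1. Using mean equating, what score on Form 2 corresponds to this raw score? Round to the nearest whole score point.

Mean equating: y = x + (M_Y − M_X) = 51 + (67 − 60) = 58

58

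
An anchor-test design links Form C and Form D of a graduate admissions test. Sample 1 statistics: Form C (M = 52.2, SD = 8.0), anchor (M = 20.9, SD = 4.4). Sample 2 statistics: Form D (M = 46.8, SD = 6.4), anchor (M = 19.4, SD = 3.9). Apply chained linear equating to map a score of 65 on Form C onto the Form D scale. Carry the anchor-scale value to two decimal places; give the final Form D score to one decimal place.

Form C → anchor (Sample 1): v = (4.4/8.0)(65 − 52.2) + 20.9 = 27.94
anchor → Form D (Sample 2): y = (6.4/3.9)(27.94 − 19.4) + 46.8 = 60.8

60.8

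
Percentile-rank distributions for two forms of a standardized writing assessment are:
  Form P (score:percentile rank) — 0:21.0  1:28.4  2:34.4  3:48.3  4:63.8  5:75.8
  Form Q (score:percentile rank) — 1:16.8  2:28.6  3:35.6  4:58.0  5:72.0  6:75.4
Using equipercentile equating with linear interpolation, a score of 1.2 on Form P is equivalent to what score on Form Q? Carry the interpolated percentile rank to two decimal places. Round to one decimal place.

PR of 1.2 on Form P: 28.4 + (1.2 − 1)/(2 − 1) × (34.4 − 28.4) = 29.60
On Form Q, PR 29.60 falls between score 2 (PR 28.6) and 3 (PR 35.6).
Interpolate: 2 + (29.60 − 28.6)/(35.6 − 28.6) × (3 − 2) = 2.1

2.1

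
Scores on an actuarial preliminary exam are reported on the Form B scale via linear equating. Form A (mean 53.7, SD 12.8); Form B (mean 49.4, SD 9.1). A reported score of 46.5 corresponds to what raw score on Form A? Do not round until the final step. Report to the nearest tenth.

49.6

Invert y = (SD_Y/SD_X)(x − M_X) + M_Y:
x = (SD_X/SD_Y)(y − M_Y) + M_X = (12.8/9.1)(46.5 − 49.4) + 53.7
x = 1.406593 × -2.900 + 53.7 = 49.6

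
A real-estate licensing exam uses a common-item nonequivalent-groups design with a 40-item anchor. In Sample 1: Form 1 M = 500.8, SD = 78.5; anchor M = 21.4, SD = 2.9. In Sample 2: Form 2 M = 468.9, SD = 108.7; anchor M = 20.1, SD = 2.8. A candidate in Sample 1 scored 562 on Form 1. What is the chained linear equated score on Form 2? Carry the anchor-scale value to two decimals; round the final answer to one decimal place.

607.1

Form 1 → anchor (Sample 1): v = (2.9/78.5)(562 − 500.8) + 21.4 = 23.66
anchor → Form 2 (Sample 2): y = (108.7/2.8)(23.66 − 20.1) + 468.9 = 607.1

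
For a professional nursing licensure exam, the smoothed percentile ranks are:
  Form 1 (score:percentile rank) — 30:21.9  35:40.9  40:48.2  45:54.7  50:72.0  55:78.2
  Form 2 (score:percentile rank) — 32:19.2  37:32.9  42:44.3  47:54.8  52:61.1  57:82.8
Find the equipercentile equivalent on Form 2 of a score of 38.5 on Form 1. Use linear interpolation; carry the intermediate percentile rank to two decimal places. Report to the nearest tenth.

42.8

PR of 38.5 on Form 1: 40.9 + (38.5 − 35)/(40 − 35) × (48.2 − 40.9) = 46.01
On Form 2, PR 46.01 falls between score 42 (PR 44.3) and 47 (PR 54.8).
Interpolate: 42 + (46.01 − 44.3)/(54.8 − 44.3) × (47 − 42) = 42.8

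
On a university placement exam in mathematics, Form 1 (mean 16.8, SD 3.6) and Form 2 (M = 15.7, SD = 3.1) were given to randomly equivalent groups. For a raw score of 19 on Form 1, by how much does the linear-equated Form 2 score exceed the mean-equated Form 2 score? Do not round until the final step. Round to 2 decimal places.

Mean-equated: 19 + (15.7 − 16.8) = 17.90
Linear-equated: (3.1/3.6)(19 − 16.8) + 15.7 = 17.594
Difference = 17.594 − 17.90 = -0.31

-0.31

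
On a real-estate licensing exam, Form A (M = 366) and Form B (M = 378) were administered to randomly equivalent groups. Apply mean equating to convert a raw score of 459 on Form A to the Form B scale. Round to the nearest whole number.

Mean equating: y = x + (M_Y − M_X) = 459 + (378 − 366) = 471

471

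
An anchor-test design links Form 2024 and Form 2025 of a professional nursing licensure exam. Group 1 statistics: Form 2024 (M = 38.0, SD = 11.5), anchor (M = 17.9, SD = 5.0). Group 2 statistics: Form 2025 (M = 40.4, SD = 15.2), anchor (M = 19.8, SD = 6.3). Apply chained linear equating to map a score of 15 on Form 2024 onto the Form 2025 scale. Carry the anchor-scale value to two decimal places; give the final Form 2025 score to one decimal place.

11.7

Form 2024 → anchor (Group 1): v = (5.0/11.5)(15 − 38.0) + 17.9 = 7.90
anchor → Form 2025 (Group 2): y = (15.2/6.3)(7.90 − 19.8) + 40.4 = 11.7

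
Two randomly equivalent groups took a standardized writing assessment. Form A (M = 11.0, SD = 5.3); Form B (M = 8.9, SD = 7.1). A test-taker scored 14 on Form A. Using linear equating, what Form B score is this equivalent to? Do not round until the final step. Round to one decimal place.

12.9

Linear equating: y = (SD_Y/SD_X)(x − M_X) + M_Y
y = (7.1/5.3)(14 − 11.0) + 8.9
y = 1.339623 × 3.0 + 8.9 = 4.0189 + 8.9 = 12.9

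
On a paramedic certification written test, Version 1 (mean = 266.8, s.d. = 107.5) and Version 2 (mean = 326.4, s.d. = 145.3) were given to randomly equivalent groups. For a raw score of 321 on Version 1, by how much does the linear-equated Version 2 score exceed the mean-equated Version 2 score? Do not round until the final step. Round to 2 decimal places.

Mean-equated: 321 + (326.4 − 266.8) = 380.60
Linear-equated: (145.3/107.5)(321 − 266.8) + 326.4 = 399.658
Difference = 399.658 − 380.60 = 19.06

19.06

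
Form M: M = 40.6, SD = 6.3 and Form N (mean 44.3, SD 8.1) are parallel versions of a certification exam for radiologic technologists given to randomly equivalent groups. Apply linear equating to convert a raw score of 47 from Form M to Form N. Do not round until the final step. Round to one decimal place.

Linear equating: y = (SD_Y/SD_X)(x − M_X) + M_Y
y = (8.1/6.3)(47 − 40.6) + 44.3
y = 1.285714 × 6.4 + 44.3 = 8.2286 + 44.3 = 52.5

52.5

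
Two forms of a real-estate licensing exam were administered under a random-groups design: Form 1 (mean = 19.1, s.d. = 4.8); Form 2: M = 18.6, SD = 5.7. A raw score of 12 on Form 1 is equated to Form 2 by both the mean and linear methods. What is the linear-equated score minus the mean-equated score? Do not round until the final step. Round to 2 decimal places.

-1.33

Mean-equated: 12 + (18.6 − 19.1) = 11.50
Linear-equated: (5.7/4.8)(12 − 19.1) + 18.6 = 10.169
Difference = 10.169 − 11.50 = -1.33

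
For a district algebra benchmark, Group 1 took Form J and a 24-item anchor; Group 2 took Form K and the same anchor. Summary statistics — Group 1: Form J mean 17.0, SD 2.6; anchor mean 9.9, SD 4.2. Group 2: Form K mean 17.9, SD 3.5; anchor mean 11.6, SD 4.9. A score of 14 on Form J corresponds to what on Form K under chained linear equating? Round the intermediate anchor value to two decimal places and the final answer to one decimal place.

Form J → anchor (Group 1): v = (4.2/2.6)(14 − 17.0) + 9.9 = 5.05
anchor → Form K (Group 2): y = (3.5/4.9)(5.05 − 11.6) + 17.9 = 13.2

13.2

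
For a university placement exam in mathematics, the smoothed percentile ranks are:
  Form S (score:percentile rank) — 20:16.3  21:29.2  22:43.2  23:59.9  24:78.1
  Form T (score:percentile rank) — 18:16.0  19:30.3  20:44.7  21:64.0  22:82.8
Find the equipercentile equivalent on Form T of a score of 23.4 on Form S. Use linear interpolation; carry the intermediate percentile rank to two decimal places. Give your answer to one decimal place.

PR of 23.4 on Form S: 59.9 + (23.4 − 23)/(24 − 23) × (78.1 − 59.9) = 67.18
On Form T, PR 67.18 falls between score 21 (PR 64.0) and 22 (PR 82.8).
Interpolate: 21 + (67.18 − 64.0)/(82.8 − 64.0) × (22 − 21) = 21.2

21.2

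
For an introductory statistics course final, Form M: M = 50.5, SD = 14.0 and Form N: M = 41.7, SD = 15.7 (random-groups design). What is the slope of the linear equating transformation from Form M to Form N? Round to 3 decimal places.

1.121

A = SD_Y / SD_X = 15.7 / 14.0 = 1.121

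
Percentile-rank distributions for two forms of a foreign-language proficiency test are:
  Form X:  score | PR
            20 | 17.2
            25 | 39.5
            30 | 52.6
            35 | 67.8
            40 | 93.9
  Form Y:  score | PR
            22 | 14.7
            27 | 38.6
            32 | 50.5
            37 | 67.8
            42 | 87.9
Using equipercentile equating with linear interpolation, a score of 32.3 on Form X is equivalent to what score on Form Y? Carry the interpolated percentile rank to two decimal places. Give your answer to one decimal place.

PR of 32.3 on Form X: 52.6 + (32.3 − 30)/(35 − 30) × (67.8 − 52.6) = 59.59
On Form Y, PR 59.59 falls between score 32 (PR 50.5) and 37 (PR 67.8).
Interpolate: 32 + (59.59 − 50.5)/(67.8 − 50.5) × (37 − 32) = 34.6

34.6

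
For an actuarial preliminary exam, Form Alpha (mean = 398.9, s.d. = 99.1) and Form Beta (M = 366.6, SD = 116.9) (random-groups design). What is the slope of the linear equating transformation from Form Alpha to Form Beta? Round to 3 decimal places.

A = SD_Y / SD_X = 116.9 / 99.1 = 1.180

1.180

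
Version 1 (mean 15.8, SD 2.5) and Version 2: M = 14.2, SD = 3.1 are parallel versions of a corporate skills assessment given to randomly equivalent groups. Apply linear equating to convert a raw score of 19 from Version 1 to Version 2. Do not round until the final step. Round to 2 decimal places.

Linear equating: y = (SD_Y/SD_X)(x − M_X) + M_Y
y = (3.1/2.5)(19 − 15.8) + 14.2
y = 1.240000 × 3.2 + 14.2 = 3.9680 + 14.2 = 18.17

18.17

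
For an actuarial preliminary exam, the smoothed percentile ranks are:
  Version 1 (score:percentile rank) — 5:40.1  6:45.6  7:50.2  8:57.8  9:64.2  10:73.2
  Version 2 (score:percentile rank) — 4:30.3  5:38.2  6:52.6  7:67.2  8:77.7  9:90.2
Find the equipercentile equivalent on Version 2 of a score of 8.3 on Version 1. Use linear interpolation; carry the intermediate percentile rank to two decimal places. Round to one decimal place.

6.5

PR of 8.3 on Version 1: 57.8 + (8.3 − 8)/(9 − 8) × (64.2 − 57.8) = 59.72
On Version 2, PR 59.72 falls between score 6 (PR 52.6) and 7 (PR 67.2).
Interpolate: 6 + (59.72 − 52.6)/(67.2 − 52.6) × (7 − 6) = 6.5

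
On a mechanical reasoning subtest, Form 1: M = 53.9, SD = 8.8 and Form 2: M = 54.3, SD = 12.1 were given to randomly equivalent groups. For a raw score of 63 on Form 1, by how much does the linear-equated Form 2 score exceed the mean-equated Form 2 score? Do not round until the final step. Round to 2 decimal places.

3.41

Mean-equated: 63 + (54.3 − 53.9) = 63.40
Linear-equated: (12.1/8.8)(63 − 53.9) + 54.3 = 66.812
Difference = 66.812 − 63.40 = 3.41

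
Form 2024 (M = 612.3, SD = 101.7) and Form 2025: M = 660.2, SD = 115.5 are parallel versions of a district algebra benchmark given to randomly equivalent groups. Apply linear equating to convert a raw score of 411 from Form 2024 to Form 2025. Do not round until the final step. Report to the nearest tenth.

431.6

Linear equating: y = (SD_Y/SD_X)(x − M_X) + M_Y
y = (115.5/101.7)(411 − 612.3) + 660.2
y = 1.135693 × -201.3 + 660.2 = -228.6150 + 660.2 = 431.6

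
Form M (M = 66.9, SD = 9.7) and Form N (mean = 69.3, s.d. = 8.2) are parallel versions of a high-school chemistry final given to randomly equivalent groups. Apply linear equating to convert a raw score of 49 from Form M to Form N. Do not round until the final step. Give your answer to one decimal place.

Linear equating: y = (SD_Y/SD_X)(x − M_X) + M_Y
y = (8.2/9.7)(49 − 66.9) + 69.3
y = 0.845361 × -17.9 + 69.3 = -15.1320 + 69.3 = 54.2

54.2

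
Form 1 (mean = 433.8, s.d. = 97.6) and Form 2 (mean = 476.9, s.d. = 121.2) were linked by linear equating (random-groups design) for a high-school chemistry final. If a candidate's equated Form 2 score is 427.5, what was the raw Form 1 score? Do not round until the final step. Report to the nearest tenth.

Invert y = (SD_Y/SD_X)(x − M_X) + M_Y:
x = (SD_X/SD_Y)(y − M_Y) + M_X = (97.6/121.2)(427.5 − 476.9) + 433.8
x = 0.805281 × -49.400 + 433.8 = 394.0

394.0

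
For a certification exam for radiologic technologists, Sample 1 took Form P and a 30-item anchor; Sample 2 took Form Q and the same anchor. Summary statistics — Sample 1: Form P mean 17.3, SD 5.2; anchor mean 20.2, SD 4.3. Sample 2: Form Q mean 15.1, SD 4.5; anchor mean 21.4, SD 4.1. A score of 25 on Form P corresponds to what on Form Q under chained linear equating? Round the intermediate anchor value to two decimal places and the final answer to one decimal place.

20.8

Form P → anchor (Sample 1): v = (4.3/5.2)(25 − 17.3) + 20.2 = 26.57
anchor → Form Q (Sample 2): y = (4.5/4.1)(26.57 − 21.4) + 15.1 = 20.8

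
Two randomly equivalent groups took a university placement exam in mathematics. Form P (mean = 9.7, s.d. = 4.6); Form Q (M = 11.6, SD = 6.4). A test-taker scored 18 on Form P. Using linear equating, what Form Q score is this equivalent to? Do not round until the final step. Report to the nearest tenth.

23.1

Linear equating: y = (SD_Y/SD_X)(x − M_X) + M_Y
y = (6.4/4.6)(18 − 9.7) + 11.6
y = 1.391304 × 8.3 + 11.6 = 11.5478 + 11.6 = 23.1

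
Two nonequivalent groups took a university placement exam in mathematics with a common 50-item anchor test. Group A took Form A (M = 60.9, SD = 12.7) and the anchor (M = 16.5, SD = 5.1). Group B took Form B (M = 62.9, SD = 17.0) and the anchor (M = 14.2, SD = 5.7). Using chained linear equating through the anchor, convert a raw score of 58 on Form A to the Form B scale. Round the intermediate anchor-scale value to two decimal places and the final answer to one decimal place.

66.3

Form A → anchor (Group A): v = (5.1/12.7)(58 − 60.9) + 16.5 = 15.34
anchor → Form B (Group B): y = (17.0/5.7)(15.34 − 14.2) + 62.9 = 66.3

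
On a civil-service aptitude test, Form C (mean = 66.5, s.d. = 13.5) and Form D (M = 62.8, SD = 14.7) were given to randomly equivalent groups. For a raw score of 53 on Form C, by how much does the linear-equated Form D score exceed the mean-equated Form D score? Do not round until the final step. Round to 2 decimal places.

Mean-equated: 53 + (62.8 − 66.5) = 49.30
Linear-equated: (14.7/13.5)(53 − 66.5) + 62.8 = 48.100
Difference = 48.100 − 49.30 = -1.20

-1.20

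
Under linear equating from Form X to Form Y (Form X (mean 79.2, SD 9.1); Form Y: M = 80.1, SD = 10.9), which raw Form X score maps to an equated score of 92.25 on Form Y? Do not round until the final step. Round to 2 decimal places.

89.34

Invert y = (SD_Y/SD_X)(x − M_X) + M_Y:
x = (SD_X/SD_Y)(y − M_Y) + M_X = (9.1/10.9)(92.25 − 80.1) + 79.2
x = 0.834862 × 12.150 + 79.2 = 89.34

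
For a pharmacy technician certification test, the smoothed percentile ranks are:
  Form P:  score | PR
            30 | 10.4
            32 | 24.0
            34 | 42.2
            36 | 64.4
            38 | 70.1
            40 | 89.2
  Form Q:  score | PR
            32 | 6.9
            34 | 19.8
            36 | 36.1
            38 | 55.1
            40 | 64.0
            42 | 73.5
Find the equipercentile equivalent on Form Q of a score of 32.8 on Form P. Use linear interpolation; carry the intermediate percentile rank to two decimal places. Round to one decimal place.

35.4

PR of 32.8 on Form P: 24.0 + (32.8 − 32)/(34 − 32) × (42.2 − 24.0) = 31.28
On Form Q, PR 31.28 falls between score 34 (PR 19.8) and 36 (PR 36.1).
Interpolate: 34 + (31.28 − 19.8)/(36.1 − 19.8) × (36 − 34) = 35.4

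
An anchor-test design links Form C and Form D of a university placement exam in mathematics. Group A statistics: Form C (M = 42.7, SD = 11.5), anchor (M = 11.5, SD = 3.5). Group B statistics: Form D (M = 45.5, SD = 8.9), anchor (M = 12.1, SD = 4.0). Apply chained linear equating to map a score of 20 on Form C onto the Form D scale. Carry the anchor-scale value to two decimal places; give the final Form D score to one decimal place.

Form C → anchor (Group A): v = (3.5/11.5)(20 − 42.7) + 11.5 = 4.59
anchor → Form D (Group B): y = (8.9/4.0)(4.59 − 12.1) + 45.5 = 28.8

28.8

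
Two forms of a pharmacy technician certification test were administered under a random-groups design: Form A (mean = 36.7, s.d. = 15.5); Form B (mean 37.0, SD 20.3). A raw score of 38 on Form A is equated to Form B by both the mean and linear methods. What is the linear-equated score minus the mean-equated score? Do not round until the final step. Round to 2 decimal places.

Mean-equated: 38 + (37.0 − 36.7) = 38.30
Linear-equated: (20.3/15.5)(38 − 36.7) + 37.0 = 38.703
Difference = 38.703 − 38.30 = 0.40

0.40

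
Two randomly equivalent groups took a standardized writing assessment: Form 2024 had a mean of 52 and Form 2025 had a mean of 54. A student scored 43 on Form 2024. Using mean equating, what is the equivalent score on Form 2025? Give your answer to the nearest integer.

Mean equating: y = x + (M_Y − M_X) = 43 + (54 − 52) = 45

45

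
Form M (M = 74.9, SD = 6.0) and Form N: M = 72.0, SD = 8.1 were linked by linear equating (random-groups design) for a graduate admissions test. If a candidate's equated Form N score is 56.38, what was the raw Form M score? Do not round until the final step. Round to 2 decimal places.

Invert y = (SD_Y/SD_X)(x − M_X) + M_Y:
x = (SD_X/SD_Y)(y − M_Y) + M_X = (6.0/8.1)(56.38 − 72.0) + 74.9
x = 0.740741 × -15.620 + 74.9 = 63.33

63.33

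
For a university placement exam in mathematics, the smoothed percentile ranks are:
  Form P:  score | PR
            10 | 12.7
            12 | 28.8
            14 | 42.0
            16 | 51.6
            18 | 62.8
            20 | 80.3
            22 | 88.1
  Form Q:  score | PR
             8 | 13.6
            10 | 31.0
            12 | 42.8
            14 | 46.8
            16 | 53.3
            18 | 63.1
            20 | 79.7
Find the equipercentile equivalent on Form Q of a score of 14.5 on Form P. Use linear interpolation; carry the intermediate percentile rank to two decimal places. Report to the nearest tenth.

PR of 14.5 on Form P: 42.0 + (14.5 − 14)/(16 − 14) × (51.6 − 42.0) = 44.40
On Form Q, PR 44.40 falls between score 12 (PR 42.8) and 14 (PR 46.8).
Interpolate: 12 + (44.40 − 42.8)/(46.8 − 42.8) × (14 − 12) = 12.8

12.8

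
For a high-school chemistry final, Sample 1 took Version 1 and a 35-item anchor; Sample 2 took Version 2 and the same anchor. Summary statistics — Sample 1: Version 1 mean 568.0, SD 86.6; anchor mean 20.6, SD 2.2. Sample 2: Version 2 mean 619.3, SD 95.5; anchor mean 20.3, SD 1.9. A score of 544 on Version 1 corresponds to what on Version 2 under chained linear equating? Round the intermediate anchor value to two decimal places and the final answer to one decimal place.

603.7

Version 1 → anchor (Sample 1): v = (2.2/86.6)(544 − 568.0) + 20.6 = 19.99
anchor → Version 2 (Sample 2): y = (95.5/1.9)(19.99 − 20.3) + 619.3 = 603.7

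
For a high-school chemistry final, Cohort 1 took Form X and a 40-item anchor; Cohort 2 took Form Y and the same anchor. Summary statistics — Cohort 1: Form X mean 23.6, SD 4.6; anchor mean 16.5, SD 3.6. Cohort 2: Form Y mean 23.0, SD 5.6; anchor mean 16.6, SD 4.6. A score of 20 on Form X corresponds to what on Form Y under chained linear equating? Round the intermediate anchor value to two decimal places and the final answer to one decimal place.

19.4

Form X → anchor (Cohort 1): v = (3.6/4.6)(20 − 23.6) + 16.5 = 13.68
anchor → Form Y (Cohort 2): y = (5.6/4.6)(13.68 − 16.6) + 23.0 = 19.4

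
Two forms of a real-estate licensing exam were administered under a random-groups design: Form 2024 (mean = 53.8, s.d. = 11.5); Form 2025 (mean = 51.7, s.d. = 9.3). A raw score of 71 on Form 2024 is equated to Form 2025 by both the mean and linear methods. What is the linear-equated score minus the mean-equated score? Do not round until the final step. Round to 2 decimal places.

Mean-equated: 71 + (51.7 − 53.8) = 68.90
Linear-equated: (9.3/11.5)(71 − 53.8) + 51.7 = 65.610
Difference = 65.610 − 68.90 = -3.29

-3.29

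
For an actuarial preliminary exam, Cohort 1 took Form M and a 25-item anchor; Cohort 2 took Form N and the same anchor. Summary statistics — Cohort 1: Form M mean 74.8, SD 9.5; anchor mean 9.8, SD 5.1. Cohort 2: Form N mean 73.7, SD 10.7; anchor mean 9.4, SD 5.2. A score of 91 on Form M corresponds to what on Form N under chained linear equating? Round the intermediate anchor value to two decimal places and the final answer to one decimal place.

92.4

Form M → anchor (Cohort 1): v = (5.1/9.5)(91 − 74.8) + 9.8 = 18.50
anchor → Form N (Cohort 2): y = (10.7/5.2)(18.50 − 9.4) + 73.7 = 92.4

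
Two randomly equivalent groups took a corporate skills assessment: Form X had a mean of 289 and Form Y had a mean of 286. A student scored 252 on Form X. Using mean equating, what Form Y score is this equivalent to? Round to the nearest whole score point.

249

Mean equating: y = x + (M_Y − M_X) = 252 + (286 − 289) = 249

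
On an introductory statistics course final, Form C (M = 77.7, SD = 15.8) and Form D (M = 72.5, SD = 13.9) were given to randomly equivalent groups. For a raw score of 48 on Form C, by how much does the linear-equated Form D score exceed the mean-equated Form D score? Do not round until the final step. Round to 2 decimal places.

Mean-equated: 48 + (72.5 − 77.7) = 42.80
Linear-equated: (13.9/15.8)(48 − 77.7) + 72.5 = 46.372
Difference = 46.372 − 42.80 = 3.57

3.57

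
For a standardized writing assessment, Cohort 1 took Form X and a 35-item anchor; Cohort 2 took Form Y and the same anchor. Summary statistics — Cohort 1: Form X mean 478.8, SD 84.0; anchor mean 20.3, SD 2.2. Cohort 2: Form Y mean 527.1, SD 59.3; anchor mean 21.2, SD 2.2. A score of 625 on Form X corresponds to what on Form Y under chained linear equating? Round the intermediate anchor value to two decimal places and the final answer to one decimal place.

Form X → anchor (Cohort 1): v = (2.2/84.0)(625 − 478.8) + 20.3 = 24.13
anchor → Form Y (Cohort 2): y = (59.3/2.2)(24.13 − 21.2) + 527.1 = 606.1

606.1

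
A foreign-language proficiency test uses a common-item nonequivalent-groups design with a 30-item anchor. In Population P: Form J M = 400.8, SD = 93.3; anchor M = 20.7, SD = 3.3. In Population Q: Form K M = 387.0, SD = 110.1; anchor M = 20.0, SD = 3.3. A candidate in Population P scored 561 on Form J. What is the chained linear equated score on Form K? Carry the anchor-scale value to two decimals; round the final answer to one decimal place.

Form J → anchor (Population P): v = (3.3/93.3)(561 − 400.8) + 20.7 = 26.37
anchor → Form K (Population Q): y = (110.1/3.3)(26.37 − 20.0) + 387.0 = 599.5

599.5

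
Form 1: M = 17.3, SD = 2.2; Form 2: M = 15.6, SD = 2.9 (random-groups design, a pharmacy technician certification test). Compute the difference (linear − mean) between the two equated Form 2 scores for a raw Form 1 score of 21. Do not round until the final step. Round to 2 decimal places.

1.18

Mean-equated: 21 + (15.6 − 17.3) = 19.30
Linear-equated: (2.9/2.2)(21 − 17.3) + 15.6 = 20.477
Difference = 20.477 − 19.30 = 1.18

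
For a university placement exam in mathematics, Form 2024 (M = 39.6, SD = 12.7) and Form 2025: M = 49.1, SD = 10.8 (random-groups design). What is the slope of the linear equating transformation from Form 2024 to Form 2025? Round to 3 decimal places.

0.850

A = SD_Y / SD_X = 10.8 / 12.7 = 0.850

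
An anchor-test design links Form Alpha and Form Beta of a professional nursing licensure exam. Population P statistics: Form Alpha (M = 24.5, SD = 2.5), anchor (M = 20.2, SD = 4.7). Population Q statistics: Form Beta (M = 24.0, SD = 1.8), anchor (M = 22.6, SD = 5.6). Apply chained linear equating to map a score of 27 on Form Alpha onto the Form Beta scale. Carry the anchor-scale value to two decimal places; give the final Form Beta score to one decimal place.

24.7

Form Alpha → anchor (Population P): v = (4.7/2.5)(27 − 24.5) + 20.2 = 24.90
anchor → Form Beta (Population Q): y = (1.8/5.6)(24.90 − 22.6) + 24.0 = 24.7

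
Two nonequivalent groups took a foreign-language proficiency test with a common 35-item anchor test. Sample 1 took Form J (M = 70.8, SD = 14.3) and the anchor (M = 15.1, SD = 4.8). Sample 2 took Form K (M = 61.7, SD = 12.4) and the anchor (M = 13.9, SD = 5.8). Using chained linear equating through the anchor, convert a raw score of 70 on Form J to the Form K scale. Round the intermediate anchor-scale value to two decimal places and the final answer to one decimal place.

Form J → anchor (Sample 1): v = (4.8/14.3)(70 − 70.8) + 15.1 = 14.83
anchor → Form K (Sample 2): y = (12.4/5.8)(14.83 − 13.9) + 61.7 = 63.7

63.7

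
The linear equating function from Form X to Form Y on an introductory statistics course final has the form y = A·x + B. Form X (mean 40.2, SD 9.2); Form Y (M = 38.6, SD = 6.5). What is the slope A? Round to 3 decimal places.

0.707

A = SD_Y / SD_X = 6.5 / 9.2 = 0.707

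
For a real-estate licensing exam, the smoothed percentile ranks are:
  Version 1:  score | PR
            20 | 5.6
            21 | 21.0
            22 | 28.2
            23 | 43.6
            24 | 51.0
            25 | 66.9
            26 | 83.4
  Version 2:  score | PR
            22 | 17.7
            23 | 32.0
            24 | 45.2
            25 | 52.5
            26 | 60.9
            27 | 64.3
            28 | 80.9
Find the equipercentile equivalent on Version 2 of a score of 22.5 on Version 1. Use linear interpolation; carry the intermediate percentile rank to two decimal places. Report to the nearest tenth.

PR of 22.5 on Version 1: 28.2 + (22.5 − 22)/(23 − 22) × (43.6 − 28.2) = 35.90
On Version 2, PR 35.90 falls between score 23 (PR 32.0) and 24 (PR 45.2).
Interpolate: 23 + (35.90 − 32.0)/(45.2 − 32.0) × (24 − 23) = 23.3

23.3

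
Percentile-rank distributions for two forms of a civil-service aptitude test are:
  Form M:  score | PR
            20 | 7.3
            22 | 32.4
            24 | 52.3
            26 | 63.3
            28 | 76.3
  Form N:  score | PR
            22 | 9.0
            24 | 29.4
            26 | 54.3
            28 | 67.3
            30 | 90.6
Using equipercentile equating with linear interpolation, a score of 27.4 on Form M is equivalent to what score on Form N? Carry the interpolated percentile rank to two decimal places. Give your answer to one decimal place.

PR of 27.4 on Form M: 63.3 + (27.4 − 26)/(28 − 26) × (76.3 − 63.3) = 72.40
On Form N, PR 72.40 falls between score 28 (PR 67.3) and 30 (PR 90.6).
Interpolate: 28 + (72.40 − 67.3)/(90.6 − 67.3) × (30 − 28) = 28.4

28.4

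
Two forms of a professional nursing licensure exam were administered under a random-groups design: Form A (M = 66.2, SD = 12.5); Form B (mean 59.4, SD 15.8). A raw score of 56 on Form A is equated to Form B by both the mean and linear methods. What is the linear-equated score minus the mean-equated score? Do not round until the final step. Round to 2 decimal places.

-2.69

Mean-equated: 56 + (59.4 − 66.2) = 49.20
Linear-equated: (15.8/12.5)(56 − 66.2) + 59.4 = 46.507
Difference = 46.507 − 49.20 = -2.69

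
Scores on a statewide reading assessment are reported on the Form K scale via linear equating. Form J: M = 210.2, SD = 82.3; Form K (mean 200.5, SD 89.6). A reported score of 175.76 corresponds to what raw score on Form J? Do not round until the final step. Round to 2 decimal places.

187.48

Invert y = (SD_Y/SD_X)(x − M_X) + M_Y:
x = (SD_X/SD_Y)(y − M_Y) + M_X = (82.3/89.6)(175.76 − 200.5) + 210.2
x = 0.918527 × -24.740 + 210.2 = 187.48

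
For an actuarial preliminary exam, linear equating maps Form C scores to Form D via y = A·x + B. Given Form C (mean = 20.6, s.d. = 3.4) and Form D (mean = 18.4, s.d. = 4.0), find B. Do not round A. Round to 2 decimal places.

A = SD_Y / SD_X = 4.0 / 3.4 = 1.176471
B = M_Y − A·M_X = 18.4 − 1.176471 × 20.6 = -5.84

-5.84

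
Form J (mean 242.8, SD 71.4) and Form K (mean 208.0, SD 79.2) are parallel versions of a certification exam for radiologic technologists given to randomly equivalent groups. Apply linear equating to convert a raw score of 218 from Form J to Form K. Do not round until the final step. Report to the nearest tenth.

180.5

Linear equating: y = (SD_Y/SD_X)(x − M_X) + M_Y
y = (79.2/71.4)(218 − 242.8) + 208.0
y = 1.109244 × -24.8 + 208.0 = -27.5092 + 208.0 = 180.5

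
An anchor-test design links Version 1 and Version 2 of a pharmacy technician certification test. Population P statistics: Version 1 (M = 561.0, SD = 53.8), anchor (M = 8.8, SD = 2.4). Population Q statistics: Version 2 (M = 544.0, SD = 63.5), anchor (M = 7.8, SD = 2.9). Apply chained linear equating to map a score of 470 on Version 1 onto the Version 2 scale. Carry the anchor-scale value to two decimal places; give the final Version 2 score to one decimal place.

Version 1 → anchor (Population P): v = (2.4/53.8)(470 − 561.0) + 8.8 = 4.74
anchor → Version 2 (Population Q): y = (63.5/2.9)(4.74 − 7.8) + 544.0 = 477.0

477.0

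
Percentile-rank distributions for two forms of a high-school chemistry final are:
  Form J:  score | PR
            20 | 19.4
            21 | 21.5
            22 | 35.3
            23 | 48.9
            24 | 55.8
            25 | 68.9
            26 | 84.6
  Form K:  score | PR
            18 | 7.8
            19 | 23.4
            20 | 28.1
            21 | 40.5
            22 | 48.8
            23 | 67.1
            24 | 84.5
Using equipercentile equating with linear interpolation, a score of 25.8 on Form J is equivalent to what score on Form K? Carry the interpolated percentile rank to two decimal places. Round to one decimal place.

23.8

PR of 25.8 on Form J: 68.9 + (25.8 − 25)/(26 − 25) × (84.6 − 68.9) = 81.46
On Form K, PR 81.46 falls between score 23 (PR 67.1) and 24 (PR 84.5).
Interpolate: 23 + (81.46 − 67.1)/(84.5 − 67.1) × (24 − 23) = 23.8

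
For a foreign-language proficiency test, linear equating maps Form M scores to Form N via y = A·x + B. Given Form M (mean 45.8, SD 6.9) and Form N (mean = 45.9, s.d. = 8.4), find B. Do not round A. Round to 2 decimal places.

A = SD_Y / SD_X = 8.4 / 6.9 = 1.217391
B = M_Y − A·M_X = 45.9 − 1.217391 × 45.8 = -9.86

-9.86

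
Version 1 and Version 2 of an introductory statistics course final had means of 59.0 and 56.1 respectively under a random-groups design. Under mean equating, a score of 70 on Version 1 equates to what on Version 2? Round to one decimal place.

Mean equating: y = x + (M_Y − M_X) = 70 + (56.1 − 59.0) = 67.1

67.1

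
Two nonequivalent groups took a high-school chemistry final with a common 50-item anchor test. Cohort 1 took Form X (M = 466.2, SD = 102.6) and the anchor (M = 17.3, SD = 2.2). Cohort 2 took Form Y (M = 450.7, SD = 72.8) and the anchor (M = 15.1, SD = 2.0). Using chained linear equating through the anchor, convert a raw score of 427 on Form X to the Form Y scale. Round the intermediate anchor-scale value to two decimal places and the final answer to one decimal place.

500.2

Form X → anchor (Cohort 1): v = (2.2/102.6)(427 − 466.2) + 17.3 = 16.46
anchor → Form Y (Cohort 2): y = (72.8/2.0)(16.46 − 15.1) + 450.7 = 500.2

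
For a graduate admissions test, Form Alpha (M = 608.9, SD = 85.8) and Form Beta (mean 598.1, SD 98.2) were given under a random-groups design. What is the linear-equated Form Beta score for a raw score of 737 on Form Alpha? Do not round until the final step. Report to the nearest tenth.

744.7

Linear equating: y = (SD_Y/SD_X)(x − M_X) + M_Y
y = (98.2/85.8)(737 − 608.9) + 598.1
y = 1.144522 × 128.1 + 598.1 = 146.6133 + 598.1 = 744.7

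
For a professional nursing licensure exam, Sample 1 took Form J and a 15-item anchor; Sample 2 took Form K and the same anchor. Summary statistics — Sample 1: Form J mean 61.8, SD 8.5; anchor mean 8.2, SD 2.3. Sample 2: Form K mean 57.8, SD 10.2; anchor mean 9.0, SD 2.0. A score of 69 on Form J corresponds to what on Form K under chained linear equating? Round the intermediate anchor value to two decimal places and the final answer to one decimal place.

Form J → anchor (Sample 1): v = (2.3/8.5)(69 − 61.8) + 8.2 = 10.15
anchor → Form K (Sample 2): y = (10.2/2.0)(10.15 − 9.0) + 57.8 = 63.7

63.7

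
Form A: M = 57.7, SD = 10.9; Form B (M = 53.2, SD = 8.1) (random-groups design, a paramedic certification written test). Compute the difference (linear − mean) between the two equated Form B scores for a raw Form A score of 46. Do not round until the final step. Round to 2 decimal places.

Mean-equated: 46 + (53.2 − 57.7) = 41.50
Linear-equated: (8.1/10.9)(46 − 57.7) + 53.2 = 44.506
Difference = 44.506 − 41.50 = 3.01

3.01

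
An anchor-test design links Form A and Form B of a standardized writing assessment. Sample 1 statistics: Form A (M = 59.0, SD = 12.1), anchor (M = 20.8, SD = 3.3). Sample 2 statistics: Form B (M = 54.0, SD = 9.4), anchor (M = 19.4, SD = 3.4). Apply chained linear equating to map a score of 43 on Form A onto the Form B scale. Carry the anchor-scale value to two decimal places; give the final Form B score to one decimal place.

45.8

Form A → anchor (Sample 1): v = (3.3/12.1)(43 − 59.0) + 20.8 = 16.44
anchor → Form B (Sample 2): y = (9.4/3.4)(16.44 − 19.4) + 54.0 = 45.8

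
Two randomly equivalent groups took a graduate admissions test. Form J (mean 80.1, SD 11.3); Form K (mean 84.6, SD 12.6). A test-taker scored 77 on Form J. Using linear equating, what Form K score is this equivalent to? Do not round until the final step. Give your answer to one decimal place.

Linear equating: y = (SD_Y/SD_X)(x − M_X) + M_Y
y = (12.6/11.3)(77 − 80.1) + 84.6
y = 1.115044 × -3.1 + 84.6 = -3.4566 + 84.6 = 81.1

81.1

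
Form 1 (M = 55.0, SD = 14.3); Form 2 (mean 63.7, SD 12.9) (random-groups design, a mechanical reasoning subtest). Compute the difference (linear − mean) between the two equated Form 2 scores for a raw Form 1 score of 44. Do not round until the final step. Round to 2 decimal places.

Mean-equated: 44 + (63.7 − 55.0) = 52.70
Linear-equated: (12.9/14.3)(44 − 55.0) + 63.7 = 53.777
Difference = 53.777 − 52.70 = 1.08

1.08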